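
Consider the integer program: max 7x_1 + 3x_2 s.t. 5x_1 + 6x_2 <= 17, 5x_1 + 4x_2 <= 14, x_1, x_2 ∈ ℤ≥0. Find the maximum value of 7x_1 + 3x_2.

Relaxing integrality, the LP optimum is 19.60 at (x_1,x_2) = (2.8, 0), which is not an integer point.
(x_1,x_2)=(2,1): 5·2+6·1=16≤17, 5·2+4·1=14≤14, objective 17.
(x_1,x_2)=(2,0): 5·2+6·0=10≤17, 5·2+4·0=10≤14, objective 14.
(x_1,x_2)=(1,2): 5·1+6·2=17≤17, 5·1+4·2=13≤14, objective 13.
Maximum is 17 at (x_1,x_2)=(2,1).

17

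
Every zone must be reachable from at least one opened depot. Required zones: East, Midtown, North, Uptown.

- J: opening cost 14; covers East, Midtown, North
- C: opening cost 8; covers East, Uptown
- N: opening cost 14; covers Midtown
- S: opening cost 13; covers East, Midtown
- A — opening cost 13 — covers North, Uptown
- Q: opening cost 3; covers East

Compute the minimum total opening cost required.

The greedy cost-per-new-zone heuristic would pick Q, A, and S for 29, but a cheaper cover exists.
Choose J and C: together they cover East, Midtown, North, Uptown — every zone.
Total opening cost: 14 + 8 = 22.
No cover costs less than 22.

22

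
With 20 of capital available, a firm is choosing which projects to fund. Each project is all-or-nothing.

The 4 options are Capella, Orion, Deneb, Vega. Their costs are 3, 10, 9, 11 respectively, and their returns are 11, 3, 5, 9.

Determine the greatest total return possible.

Capella + Deneb: cost 3 + 9 = 12 ≤ 20, return 11 + 5 = 16.
Capella + Vega: cost 3 + 11 = 14 ≤ 20, return 11 + 9 = 20.
Best is Capella and Vega with total return 20.

20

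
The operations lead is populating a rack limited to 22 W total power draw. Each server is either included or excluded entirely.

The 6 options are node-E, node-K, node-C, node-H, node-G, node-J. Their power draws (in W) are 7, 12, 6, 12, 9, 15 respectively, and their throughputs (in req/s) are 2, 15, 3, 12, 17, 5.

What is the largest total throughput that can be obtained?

Allowing fractional choices, the relaxed optimum would be about 33.0, but servers are indivisible.
node-K + node-G: power draw 12 + 9 = 21 ≤ 22, throughput 15 + 17 = 32.
node-H + node-G: power draw 12 + 9 = 21 ≤ 22, throughput 12 + 17 = 29.
Best is node-K and node-G with total throughput 32.

32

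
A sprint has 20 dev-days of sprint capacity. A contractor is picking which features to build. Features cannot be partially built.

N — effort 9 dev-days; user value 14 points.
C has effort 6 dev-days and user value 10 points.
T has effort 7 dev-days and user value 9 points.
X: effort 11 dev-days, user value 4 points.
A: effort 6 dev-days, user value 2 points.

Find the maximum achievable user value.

24

This is a 0-1 knapsack instance.
C + T + A: effort 6 + 7 + 6 = 19 ≤ 20, user value 10 + 9 + 2 = 21.
N + T: effort 9 + 7 = 16 ≤ 20, user value 14 + 9 = 23.
N + C: effort 9 + 6 = 15 ≤ 20, user value 14 + 10 = 24.
Best is N and C with total user value 24.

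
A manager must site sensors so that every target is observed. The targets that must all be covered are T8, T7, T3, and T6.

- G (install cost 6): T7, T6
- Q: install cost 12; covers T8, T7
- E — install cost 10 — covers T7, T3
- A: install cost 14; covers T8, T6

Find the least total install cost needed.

24

The greedy cost-per-new-target heuristic would pick G, E, and Q for 28, but a cheaper cover exists.
Choose E and A: together they cover T8, T7, T3, T6 — every target.
Total install cost: 10 + 14 = 24.
No cover costs less than 24.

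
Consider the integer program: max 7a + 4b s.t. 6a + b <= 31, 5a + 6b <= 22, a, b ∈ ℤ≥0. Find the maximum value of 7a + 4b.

(a,b)=(4,0): 6·4+1·0=24≤31, 5·4+6·0=20≤22, objective 28.
(a,b)=(3,1): 6·3+1·1=19≤31, 5·3+6·1=21≤22, objective 25.
The best lattice point is (4,0), giving 28.

28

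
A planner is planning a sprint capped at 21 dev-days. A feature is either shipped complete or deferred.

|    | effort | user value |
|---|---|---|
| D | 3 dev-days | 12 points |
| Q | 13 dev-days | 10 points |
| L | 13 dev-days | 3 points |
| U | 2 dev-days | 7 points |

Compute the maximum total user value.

29

This is a 0-1 knapsack instance.
D + Q + U: effort 3 + 13 + 2 = 18 ≤ 21, user value 12 + 10 + 7 = 29.
D + Q: effort 3 + 13 = 16 ≤ 21, user value 12 + 10 = 22.
Best is D, Q, and U with total user value 29.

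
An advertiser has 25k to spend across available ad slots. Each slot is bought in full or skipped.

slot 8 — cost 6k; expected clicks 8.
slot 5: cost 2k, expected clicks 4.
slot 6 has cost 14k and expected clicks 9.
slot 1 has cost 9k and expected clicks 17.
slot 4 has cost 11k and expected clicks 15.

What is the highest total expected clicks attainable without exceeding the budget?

36

This is an integer program with binary decision variables.
Allowing fractional choices, the relaxed optimum would be about 40.0, but ad slots are indivisible.
slot 5 + slot 6 + slot 1: cost 2 + 14 + 9 = 25 ≤ 25, expected clicks 4 + 9 + 17 = 30.
slot 1 + slot 4: cost 9 + 11 = 20 ≤ 25, expected clicks 17 + 15 = 32.
slot 5 + slot 1 + slot 4: cost 2 + 9 + 11 = 22 ≤ 25, expected clicks 4 + 17 + 15 = 36.
Best is slot 5, slot 1, and slot 4 with total expected clicks 36.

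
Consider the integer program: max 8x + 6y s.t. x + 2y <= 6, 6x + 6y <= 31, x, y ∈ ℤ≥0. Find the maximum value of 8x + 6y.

The continuous relaxation peaks at (5.17, 0) with value 41.33; rounding to a feasible lattice point costs some objective.
(x,y)=(5,0): 1·5+2·0=5≤6, 6·5+6·0=30≤31, objective 40.
(x,y)=(4,1): 1·4+2·1=6≤6, 6·4+6·1=30≤31, objective 38.
The best lattice point is (5,0), giving 40.

40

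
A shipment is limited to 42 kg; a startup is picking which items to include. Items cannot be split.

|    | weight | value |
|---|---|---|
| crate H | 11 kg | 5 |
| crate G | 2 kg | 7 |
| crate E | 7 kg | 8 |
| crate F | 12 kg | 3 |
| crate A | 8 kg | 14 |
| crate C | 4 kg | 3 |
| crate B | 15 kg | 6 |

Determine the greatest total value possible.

38

Take crate G, crate E, crate A, crate C, and crate B: weight 2 + 7 + 8 + 4 + 15 = 36 ≤ 42, value 7 + 8 + 14 + 3 + 6 = 38.
No other feasible combination does better.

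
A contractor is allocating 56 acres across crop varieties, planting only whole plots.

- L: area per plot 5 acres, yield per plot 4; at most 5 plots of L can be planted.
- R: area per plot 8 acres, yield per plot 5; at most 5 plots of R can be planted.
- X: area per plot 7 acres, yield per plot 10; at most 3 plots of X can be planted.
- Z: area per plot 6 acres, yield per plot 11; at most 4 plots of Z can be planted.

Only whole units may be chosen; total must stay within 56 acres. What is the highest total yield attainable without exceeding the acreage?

Z has the best ratio (11/6); taking only Z gives at most 4×11 = 44 (stopped by the supply cap of 4).
Mixing does better — 2×L, 3×X, and 4×Z: area 55 ≤ 56, yield 2·4 + 3·10 + 4·11 = 82.

82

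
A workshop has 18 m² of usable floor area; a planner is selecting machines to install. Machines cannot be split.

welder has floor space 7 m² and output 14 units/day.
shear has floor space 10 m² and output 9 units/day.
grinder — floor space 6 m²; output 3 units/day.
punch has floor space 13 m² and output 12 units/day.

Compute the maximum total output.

welder + shear: floor space 7 + 10 = 17 ≤ 18, output 14 + 9 = 23.
welder: floor space 7 ≤ 18, output 14.
welder + grinder: floor space 7 + 6 = 13 ≤ 18, output 14 + 3 = 17.
Best is welder and shear with total output 23.

23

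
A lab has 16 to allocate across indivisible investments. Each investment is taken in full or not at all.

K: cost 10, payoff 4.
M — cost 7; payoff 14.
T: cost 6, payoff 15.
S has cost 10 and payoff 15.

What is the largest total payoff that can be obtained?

Allowing fractional choices, the relaxed optimum would be about 33.5, but investments are indivisible.
K + T: cost 10 + 6 = 16 ≤ 16, payoff 4 + 15 = 19.
T + S: cost 6 + 10 = 16 ≤ 16, payoff 15 + 15 = 30.
M + T: cost 7 + 6 = 13 ≤ 16, payoff 14 + 15 = 29.
Best is T and S with total payoff 30.

30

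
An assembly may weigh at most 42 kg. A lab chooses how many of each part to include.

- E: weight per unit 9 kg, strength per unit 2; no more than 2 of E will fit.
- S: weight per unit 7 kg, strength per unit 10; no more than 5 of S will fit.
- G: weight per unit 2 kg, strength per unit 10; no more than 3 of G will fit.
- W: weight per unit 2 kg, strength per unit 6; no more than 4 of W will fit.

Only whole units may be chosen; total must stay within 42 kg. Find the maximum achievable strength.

G has the best ratio (10/2); taking only G gives at most 3×10 = 30 (stopped by the supply cap of 3).
Mixing does better — 4×S, 3×G, and 4×W: weight 42 ≤ 42, strength 4·10 + 3·10 + 4·6 = 94.

94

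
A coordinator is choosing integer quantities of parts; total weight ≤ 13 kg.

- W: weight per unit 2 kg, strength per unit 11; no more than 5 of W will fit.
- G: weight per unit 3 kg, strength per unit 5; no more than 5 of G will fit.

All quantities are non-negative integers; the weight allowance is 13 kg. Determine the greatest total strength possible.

60

Take 5×W and 1×G: weight 13 ≤ 13, strength 5·11 + 1·5 = 60.
W has the best ratio (11/2) and is taken to its limit of 5; remaining capacity is filled optimally with the others.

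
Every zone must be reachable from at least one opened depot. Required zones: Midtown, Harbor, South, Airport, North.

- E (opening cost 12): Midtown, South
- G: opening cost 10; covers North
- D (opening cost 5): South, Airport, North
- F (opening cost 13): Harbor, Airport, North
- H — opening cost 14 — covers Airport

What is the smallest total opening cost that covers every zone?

25

The greedy cost-per-new-zone heuristic would pick D, E, and F for 30, but a cheaper cover exists.
Choose E and F: together they cover Midtown, Harbor, South, Airport, North — every zone.
Total opening cost: 12 + 13 = 25.
No cover costs less than 25.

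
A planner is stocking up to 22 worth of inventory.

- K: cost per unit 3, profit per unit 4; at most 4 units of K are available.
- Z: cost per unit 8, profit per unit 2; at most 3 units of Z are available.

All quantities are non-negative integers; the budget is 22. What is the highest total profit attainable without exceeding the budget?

18

This is a bounded integer knapsack.
K has the best ratio (4/3); taking only K gives at most 4×4 = 16 (stopped by the supply cap of 4).
Mixing does better — 4×K and 1×Z: cost 20 ≤ 22, profit 4·4 + 1·2 = 18.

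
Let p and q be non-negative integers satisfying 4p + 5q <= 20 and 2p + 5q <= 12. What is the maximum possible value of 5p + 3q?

25

(p,q)=(5,0): 4·5+5·0=20≤20, 2·5+5·0=10≤12, objective 25.
(p,q)=(4,0): 4·4+5·0=16≤20, 2·4+5·0=8≤12, objective 20.
Maximum is 25 at (p,q)=(5,0).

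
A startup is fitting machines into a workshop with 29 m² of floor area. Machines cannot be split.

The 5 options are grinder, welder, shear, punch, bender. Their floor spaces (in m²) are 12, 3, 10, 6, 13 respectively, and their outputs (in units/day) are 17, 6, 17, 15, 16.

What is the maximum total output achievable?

49

grinder + shear + punch: floor space 12 + 10 + 6 = 28 ≤ 29, output 17 + 17 + 15 = 49.
shear + punch + bender: floor space 10 + 6 + 13 = 29 ≤ 29, output 17 + 15 + 16 = 48.
grinder + welder + shear: floor space 12 + 3 + 10 = 25 ≤ 29, output 17 + 6 + 17 = 40.
Best is grinder, shear, and punch with total output 49.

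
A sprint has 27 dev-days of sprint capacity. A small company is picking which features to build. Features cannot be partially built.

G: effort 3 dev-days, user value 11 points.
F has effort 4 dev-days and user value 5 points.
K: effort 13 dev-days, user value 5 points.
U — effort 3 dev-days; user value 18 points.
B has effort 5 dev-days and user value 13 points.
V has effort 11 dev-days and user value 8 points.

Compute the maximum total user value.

Treat it as a binary knapsack problem.
Take G, F, U, B, and V: effort 3 + 4 + 3 + 5 + 11 = 26 ≤ 27, user value 11 + 5 + 18 + 13 + 8 = 55.
No other feasible combination does better.

55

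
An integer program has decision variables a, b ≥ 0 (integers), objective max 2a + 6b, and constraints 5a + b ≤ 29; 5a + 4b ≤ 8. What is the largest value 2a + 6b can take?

12

(a,b)=(0,2): 5·0+1·2=2≤29, 5·0+4·2=8≤8, objective 12.
(a,b)=(0,1): 5·0+1·1=1≤29, 5·0+4·1=4≤8, objective 6.
No feasible integer point exceeds 12.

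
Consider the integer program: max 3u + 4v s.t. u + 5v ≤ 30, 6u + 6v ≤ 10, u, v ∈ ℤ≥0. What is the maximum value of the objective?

(u,v)=(0,1): 1·0+5·1=5≤30, 6·0+6·1=6≤10, objective 4.
(u,v)=(1,0): 1·1+5·0=1≤30, 6·1+6·0=6≤10, objective 3.
(u,v)=(0,0): 1·0+5·0=0≤30, 6·0+6·0=0≤10, objective 0.
Maximum is 4 at (u,v)=(0,1).

4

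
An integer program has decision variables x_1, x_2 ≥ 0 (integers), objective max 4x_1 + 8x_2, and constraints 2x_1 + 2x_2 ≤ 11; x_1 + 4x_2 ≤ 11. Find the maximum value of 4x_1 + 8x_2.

28

Relaxing integrality, the LP optimum is 29.33 at (x_1,x_2) = (3.67, 1.83), which is not an integer point.
(x_1,x_2)=(3,2): 2·3+2·2=10≤11, 1·3+4·2=11≤11, objective 28.
(x_1,x_2)=(2,2): 2·2+2·2=8≤11, 1·2+4·2=10≤11, objective 24.
(x_1,x_2)=(4,1): 2·4+2·1=10≤11, 1·4+4·1=8≤11, objective 24.
Maximum is 28 at (x_1,x_2)=(3,2).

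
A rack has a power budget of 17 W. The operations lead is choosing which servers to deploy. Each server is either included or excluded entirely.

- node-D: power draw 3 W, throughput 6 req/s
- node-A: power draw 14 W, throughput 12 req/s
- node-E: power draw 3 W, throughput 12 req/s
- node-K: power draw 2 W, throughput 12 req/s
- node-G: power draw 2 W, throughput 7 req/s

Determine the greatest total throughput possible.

This is an integer program with binary decision variables.
Allowing fractional choices, the relaxed optimum would be about 43.0, but servers are indivisible.
node-D + node-E + node-K + node-G: power draw 3 + 3 + 2 + 2 = 10 ≤ 17, throughput 6 + 12 + 12 + 7 = 37.
node-D + node-E + node-K: power draw 3 + 3 + 2 = 8 ≤ 17, throughput 6 + 12 + 12 = 30.
node-E + node-K + node-G: power draw 3 + 2 + 2 = 7 ≤ 17, throughput 12 + 12 + 7 = 31.
Best is node-D, node-E, node-K, and node-G with total throughput 37.

37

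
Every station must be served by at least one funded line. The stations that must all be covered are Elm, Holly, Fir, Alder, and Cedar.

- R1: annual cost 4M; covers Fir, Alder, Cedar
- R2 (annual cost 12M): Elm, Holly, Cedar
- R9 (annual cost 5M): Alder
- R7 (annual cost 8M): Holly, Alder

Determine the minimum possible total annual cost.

Choose R1 and R2: together they cover Elm, Holly, Fir, Alder, Cedar — every station.
Total annual cost: 4 + 12 = 16.
No cover costs less than 16.

16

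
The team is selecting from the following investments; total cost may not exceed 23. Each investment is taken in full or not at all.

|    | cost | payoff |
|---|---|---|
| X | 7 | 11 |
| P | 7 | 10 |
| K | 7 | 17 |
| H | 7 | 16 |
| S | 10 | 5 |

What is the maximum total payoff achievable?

This is an integer program with binary decision variables.
Allowing fractional choices, the relaxed optimum would be about 46.9, but investments are indivisible.
X + K + H: cost 7 + 7 + 7 = 21 ≤ 23, payoff 11 + 17 + 16 = 44.
P + K + H: cost 7 + 7 + 7 = 21 ≤ 23, payoff 10 + 17 + 16 = 43.
X + P + K: cost 7 + 7 + 7 = 21 ≤ 23, payoff 11 + 10 + 17 = 38.
Best is X, K, and H with total payoff 44.

44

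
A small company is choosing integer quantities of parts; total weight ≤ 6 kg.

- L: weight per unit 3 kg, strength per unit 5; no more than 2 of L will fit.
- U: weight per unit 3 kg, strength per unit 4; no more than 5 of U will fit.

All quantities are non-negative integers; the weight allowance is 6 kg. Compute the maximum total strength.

10

2×L: weight 6 ≤ 6, strength 2·5 = 10.
1×L and 1×U: weight 6 ≤ 6, strength 1·5 + 1·4 = 9.
Best is 10.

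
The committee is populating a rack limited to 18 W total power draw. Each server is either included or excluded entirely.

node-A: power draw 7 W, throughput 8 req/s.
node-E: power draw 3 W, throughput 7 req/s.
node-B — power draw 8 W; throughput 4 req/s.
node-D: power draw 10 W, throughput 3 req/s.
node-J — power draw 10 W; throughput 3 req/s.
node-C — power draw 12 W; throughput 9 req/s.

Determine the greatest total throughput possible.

Take node-A, node-E, and node-B: power draw 7 + 3 + 8 = 18 ≤ 18, throughput 8 + 7 + 4 = 19.
No other feasible combination does better.

19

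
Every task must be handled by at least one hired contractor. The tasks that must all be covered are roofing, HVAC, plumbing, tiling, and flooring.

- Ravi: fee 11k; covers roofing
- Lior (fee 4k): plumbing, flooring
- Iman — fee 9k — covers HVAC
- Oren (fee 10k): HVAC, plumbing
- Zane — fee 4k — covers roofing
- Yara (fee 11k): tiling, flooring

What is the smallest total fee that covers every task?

The greedy cost-per-new-task heuristic would pick Lior, Zane, Iman, and Yara for 28, but a cheaper cover exists.
Choose Oren, Zane, and Yara: together they cover roofing, HVAC, plumbing, tiling, flooring — every task.
Total fee: 10 + 4 + 11 = 25.
No cover costs less than 25.

25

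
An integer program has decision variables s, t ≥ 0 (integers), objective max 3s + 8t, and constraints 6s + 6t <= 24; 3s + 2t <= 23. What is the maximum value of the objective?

(s,t)=(0,4): 6·0+6·4=24≤24, 3·0+2·4=8≤23, objective 32.
(s,t)=(1,3): 6·1+6·3=24≤24, 3·1+2·3=9≤23, objective 27.
No feasible integer point exceeds 32.

32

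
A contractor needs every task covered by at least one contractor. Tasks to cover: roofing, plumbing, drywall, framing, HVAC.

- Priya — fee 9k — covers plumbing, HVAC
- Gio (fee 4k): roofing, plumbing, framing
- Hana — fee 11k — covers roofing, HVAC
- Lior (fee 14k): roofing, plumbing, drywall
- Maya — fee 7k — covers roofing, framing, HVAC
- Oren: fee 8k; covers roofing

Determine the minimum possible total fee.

The greedy cost-per-new-task heuristic would pick Gio, Maya, and Lior for 25, but a cheaper cover exists.
Choose Lior and Maya: together they cover roofing, plumbing, drywall, framing, HVAC — every task.
Total fee: 14 + 7 = 21.
No cover costs less than 21.

21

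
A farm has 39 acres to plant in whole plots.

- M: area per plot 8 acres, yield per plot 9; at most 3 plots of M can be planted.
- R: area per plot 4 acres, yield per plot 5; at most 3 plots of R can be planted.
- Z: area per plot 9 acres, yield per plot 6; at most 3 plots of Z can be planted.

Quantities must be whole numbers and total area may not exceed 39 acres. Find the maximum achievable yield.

42

This is a bounded integer knapsack.
R has the best ratio (5/4); taking only R gives at most 3×5 = 15 (stopped by the supply cap of 3).
Mixing does better — 3×M and 3×R: area 36 ≤ 39, yield 3·9 + 3·5 = 42.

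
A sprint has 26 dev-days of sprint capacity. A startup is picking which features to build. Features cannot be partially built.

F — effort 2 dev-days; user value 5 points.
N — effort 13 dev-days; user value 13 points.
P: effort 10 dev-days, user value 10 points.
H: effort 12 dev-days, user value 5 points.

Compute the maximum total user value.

28

Take F, N, and P: effort 2 + 13 + 10 = 25 ≤ 26, user value 5 + 13 + 10 = 28.
No other feasible combination does better.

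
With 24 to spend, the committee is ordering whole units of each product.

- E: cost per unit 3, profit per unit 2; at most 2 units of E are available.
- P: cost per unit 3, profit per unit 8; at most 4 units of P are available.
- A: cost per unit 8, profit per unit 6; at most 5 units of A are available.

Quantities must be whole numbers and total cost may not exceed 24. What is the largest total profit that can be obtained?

This is a bounded integer knapsack.
Take 1×E, 4×P, and 1×A: cost 23 ≤ 24, profit 1·2 + 4·8 + 1·6 = 40.
P has the best ratio (8/3) and is taken to its limit of 4; remaining capacity is filled optimally with the others.

40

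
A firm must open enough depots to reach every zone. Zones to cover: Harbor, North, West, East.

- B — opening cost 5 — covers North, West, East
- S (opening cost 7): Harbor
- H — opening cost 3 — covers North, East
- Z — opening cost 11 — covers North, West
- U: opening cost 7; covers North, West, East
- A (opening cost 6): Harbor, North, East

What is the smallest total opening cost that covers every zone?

11

The greedy cost-per-new-zone heuristic would pick H, B, and A for 14, but a cheaper cover exists.
Choose B and A: together they cover Harbor, North, West, East — every zone.
Total opening cost: 5 + 6 = 11.
No cover costs less than 11.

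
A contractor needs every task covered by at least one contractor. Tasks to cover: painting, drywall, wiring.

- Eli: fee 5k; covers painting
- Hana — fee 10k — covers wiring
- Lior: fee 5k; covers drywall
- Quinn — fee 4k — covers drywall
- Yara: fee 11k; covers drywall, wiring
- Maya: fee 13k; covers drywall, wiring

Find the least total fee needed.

16

The greedy cost-per-new-task heuristic would pick Quinn, Eli, and Hana for 19, but a cheaper cover exists.
Choose Eli and Yara: together they cover painting, drywall, wiring — every task.
Total fee: 5 + 11 = 16.
No cover costs less than 16.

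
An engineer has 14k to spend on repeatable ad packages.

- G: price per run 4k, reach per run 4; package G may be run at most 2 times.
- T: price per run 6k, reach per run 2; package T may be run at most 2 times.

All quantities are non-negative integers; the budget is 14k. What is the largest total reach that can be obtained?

2×G and 1×T: price 14 ≤ 14, reach 2·4 + 1·2 = 10.
2×G: price 8 ≤ 14, reach 2·4 = 8.
Best is 10.

10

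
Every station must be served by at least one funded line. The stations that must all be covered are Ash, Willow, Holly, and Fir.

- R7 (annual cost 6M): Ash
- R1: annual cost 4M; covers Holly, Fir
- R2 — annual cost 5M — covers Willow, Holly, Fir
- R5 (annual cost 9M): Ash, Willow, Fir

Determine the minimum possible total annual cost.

Choose R7 and R2: together they cover Ash, Willow, Holly, Fir — every station.
Total annual cost: 6 + 5 = 11.
No cover costs less than 11.

11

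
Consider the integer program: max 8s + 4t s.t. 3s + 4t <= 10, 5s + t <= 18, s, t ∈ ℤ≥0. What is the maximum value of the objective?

Relaxing integrality, the LP optimum is 26.67 at (s,t) = (3.33, 0), which is not an integer point.
(s,t)=(3,0): 3·3+4·0=9≤10, 5·3+1·0=15≤18, objective 24.
(s,t)=(2,1): 3·2+4·1=10≤10, 5·2+1·1=11≤18, objective 20.
The best lattice point is (3,0), giving 24.

24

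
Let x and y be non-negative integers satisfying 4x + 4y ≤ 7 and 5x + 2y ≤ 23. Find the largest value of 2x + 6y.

6

The continuous relaxation peaks at (0, 1.75) with value 10.50; rounding to a feasible lattice point costs some objective.
(x,y)=(0,1): 4·0+4·1=4≤7, 5·0+2·1=2≤23, objective 6.
(x,y)=(1,0): 4·1+4·0=4≤7, 5·1+2·0=5≤23, objective 2.
(x,y)=(0,0): 4·0+4·0=0≤7, 5·0+2·0=0≤23, objective 0.
The best lattice point is (0,1), giving 6.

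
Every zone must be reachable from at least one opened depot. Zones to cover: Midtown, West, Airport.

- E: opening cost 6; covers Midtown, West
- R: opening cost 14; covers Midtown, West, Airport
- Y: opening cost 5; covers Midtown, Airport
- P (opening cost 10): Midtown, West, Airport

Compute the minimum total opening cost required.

10

P alone covers Midtown, West, Airport — every zone.
Total opening cost: 10.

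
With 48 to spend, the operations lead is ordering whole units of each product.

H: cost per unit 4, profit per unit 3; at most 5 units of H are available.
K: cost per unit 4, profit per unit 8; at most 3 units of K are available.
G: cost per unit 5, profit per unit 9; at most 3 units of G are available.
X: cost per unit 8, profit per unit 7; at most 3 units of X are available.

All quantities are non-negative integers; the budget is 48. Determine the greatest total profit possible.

68

1×H, 3×K, 3×G, and 2×X: cost 47 ≤ 48, profit 1·3 + 3·8 + 3·9 + 2·7 = 68.
3×H, 3×K, 3×G, and 1×X: cost 47 ≤ 48, profit 3·3 + 3·8 + 3·9 + 1·7 = 67.
Best is 68.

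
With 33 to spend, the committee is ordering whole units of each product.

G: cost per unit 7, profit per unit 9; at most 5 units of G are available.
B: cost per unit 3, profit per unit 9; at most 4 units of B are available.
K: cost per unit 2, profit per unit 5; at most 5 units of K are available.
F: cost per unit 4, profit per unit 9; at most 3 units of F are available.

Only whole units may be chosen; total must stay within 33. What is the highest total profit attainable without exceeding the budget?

83

Take 4×B, 4×K, and 3×F: cost 32 ≤ 33, profit 4·9 + 4·5 + 3·9 = 83.
B has the best ratio (9/3) and is taken to its limit of 4; remaining capacity is filled optimally with the others.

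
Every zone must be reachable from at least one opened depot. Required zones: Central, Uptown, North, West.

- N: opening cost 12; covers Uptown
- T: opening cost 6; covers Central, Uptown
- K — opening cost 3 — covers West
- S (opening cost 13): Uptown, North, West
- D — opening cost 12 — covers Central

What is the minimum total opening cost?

This is a weighted set-cover instance.
The greedy cost-per-new-zone heuristic would pick T, K, and S for 22, but a cheaper cover exists.
Choose T and S: together they cover Central, Uptown, North, West — every zone.
Total opening cost: 6 + 13 = 19.
No cover costs less than 19.

19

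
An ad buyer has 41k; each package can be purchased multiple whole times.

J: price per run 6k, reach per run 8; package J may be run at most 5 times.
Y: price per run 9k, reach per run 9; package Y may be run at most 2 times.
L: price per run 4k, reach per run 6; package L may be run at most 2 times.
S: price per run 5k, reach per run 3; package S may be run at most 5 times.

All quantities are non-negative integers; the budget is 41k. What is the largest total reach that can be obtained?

53

L has the best ratio (6/4); taking only L gives at most 2×6 = 12 (stopped by the supply cap of 2).
Mixing does better — 4×J, 1×Y, and 2×L: price 41 ≤ 41, reach 4·8 + 1·9 + 2·6 = 53.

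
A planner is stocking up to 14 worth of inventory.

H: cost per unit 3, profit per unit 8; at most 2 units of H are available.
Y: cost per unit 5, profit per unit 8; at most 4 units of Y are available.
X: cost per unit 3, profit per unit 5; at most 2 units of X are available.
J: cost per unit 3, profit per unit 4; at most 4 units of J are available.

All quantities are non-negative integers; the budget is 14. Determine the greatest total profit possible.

29

H has the best ratio (8/3); taking only H gives at most 2×8 = 16 (stopped by the supply cap of 2).
Mixing does better — 2×H, 1×Y, and 1×X: cost 14 ≤ 14, profit 2·8 + 1·8 + 1·5 = 29.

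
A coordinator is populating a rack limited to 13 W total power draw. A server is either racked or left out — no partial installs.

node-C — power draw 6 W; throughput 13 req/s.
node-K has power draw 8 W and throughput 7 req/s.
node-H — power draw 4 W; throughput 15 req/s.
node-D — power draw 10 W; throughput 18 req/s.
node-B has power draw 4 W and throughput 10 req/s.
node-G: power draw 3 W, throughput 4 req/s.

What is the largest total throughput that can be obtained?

32

Take node-C, node-H, and node-G: power draw 6 + 4 + 3 = 13 ≤ 13, throughput 13 + 15 + 4 = 32.
No other feasible combination does better.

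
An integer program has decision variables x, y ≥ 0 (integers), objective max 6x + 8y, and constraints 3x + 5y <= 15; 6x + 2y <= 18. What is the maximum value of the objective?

(x,y)=(0,3) is feasible, giving 24.
(x,y)=(1,2) is feasible, giving 22.
The best lattice point is (0,3), giving 24.

24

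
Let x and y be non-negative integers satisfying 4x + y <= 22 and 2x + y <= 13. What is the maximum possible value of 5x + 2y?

(x,y)=(4,5): 4·4+1·5=21≤22, 2·4+1·5=13≤13, objective 30.
(x,y)=(4,4): 4·4+1·4=20≤22, 2·4+1·4=12≤13, objective 28.
(x,y)=(3,6): 4·3+1·6=18≤22, 2·3+1·6=12≤13, objective 27.
The best lattice point is (4,5), giving 30.

30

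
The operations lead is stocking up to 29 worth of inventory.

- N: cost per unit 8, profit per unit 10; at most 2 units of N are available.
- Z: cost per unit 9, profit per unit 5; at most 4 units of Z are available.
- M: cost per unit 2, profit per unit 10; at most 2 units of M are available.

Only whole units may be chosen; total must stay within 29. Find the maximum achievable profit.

2×N, 1×Z, and 2×M: cost 29 ≤ 29, profit 2·10 + 1·5 + 2·10 = 45.
2×N and 2×M: cost 20 ≤ 29, profit 2·10 + 2·10 = 40.
Best is 45.

45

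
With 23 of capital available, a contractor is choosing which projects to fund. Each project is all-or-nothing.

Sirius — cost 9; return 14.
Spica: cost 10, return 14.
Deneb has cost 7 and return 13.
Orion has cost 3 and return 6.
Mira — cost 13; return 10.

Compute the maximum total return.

Take Sirius, Spica, and Orion: cost 9 + 10 + 3 = 22 ≤ 23, return 14 + 14 + 6 = 34.
No other feasible combination does better.

34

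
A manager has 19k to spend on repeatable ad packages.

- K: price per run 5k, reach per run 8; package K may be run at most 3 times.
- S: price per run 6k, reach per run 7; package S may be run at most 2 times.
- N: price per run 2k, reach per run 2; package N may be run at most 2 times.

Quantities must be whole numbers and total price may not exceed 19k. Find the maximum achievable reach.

This is a bounded integer knapsack.
3×K and 2×N: price 19 ≤ 19, reach 3·8 + 2·2 = 28.
3×K and 1×N: price 17 ≤ 19, reach 3·8 + 1·2 = 26.
Best is 28.

28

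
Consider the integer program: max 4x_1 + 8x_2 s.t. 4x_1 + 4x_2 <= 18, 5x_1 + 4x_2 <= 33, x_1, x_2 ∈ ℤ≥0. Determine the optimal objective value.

Relaxing integrality, the LP optimum is 36.00 at (x_1,x_2) = (0, 4.5), which is not an integer point.
(x_1,x_2)=(0,4): 4·0+4·4=16≤18, 5·0+4·4=16≤33, objective 32.
(x_1,x_2)=(1,3): 4·1+4·3=16≤18, 5·1+4·3=17≤33, objective 28.
(x_1,x_2)=(0,3): 4·0+4·3=12≤18, 5·0+4·3=12≤33, objective 24.
No feasible integer point exceeds 32.

32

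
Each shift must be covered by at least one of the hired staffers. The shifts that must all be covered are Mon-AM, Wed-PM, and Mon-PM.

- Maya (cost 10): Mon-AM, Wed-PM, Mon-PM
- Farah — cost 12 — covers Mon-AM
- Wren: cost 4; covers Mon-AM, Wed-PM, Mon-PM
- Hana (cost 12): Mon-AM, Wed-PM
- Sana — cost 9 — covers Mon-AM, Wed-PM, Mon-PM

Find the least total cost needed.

Wren alone covers Mon-AM, Wed-PM, Mon-PM — every shift.
Total cost: 4.
No cover costs less than 4.

4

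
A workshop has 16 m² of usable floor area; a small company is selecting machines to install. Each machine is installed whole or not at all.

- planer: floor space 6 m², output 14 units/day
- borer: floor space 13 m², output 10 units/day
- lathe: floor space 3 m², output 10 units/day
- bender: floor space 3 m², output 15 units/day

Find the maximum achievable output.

planer + bender: floor space 6 + 3 = 9 ≤ 16, output 14 + 15 = 29.
planer + lathe + bender: floor space 6 + 3 + 3 = 12 ≤ 16, output 14 + 10 + 15 = 39.
lathe + bender: floor space 3 + 3 = 6 ≤ 16, output 10 + 15 = 25.
Best is planer, lathe, and bender with total output 39.

39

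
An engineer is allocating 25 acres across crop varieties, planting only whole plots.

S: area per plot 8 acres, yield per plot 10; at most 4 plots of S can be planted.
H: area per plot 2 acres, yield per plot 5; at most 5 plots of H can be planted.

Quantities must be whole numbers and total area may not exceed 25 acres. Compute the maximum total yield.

2×S and 4×H: area 24 ≤ 25, yield 2·10 + 4·5 = 40.
1×S and 5×H: area 18 ≤ 25, yield 1·10 + 5·5 = 35.
Best is 40.

40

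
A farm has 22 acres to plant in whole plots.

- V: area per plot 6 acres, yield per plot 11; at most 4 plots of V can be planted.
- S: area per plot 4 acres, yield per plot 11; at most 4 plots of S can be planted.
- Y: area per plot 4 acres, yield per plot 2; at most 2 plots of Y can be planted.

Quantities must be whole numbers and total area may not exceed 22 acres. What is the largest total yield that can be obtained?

55

This is a bounded integer knapsack.
S has the best ratio (11/4); taking only S gives at most 4×11 = 44 (stopped by the supply cap of 4).
Mixing does better — 1×V and 4×S: area 22 ≤ 22, yield 1·11 + 4·11 = 55.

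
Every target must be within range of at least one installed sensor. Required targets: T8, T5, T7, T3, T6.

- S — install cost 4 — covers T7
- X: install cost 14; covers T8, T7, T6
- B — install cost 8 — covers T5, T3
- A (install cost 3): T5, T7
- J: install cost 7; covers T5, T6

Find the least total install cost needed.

Choose X and B: together they cover T8, T5, T7, T3, T6 — every target.
Total install cost: 14 + 8 = 22.

22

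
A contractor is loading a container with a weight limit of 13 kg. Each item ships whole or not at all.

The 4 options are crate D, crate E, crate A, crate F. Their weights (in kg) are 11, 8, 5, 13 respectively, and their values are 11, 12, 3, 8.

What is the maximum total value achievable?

15

This is a 0-1 knapsack instance.
Allowing fractional choices, the relaxed optimum would be about 17.0, but items are indivisible.
crate E: weight 8 ≤ 13, value 12.
crate D: weight 11 ≤ 13, value 11.
crate E + crate A: weight 8 + 5 = 13 ≤ 13, value 12 + 3 = 15.
Best is crate E and crate A with total value 15.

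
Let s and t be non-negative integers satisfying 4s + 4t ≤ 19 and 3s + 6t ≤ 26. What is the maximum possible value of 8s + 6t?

32

The continuous relaxation peaks at (4.75, 0) with value 38.00; rounding to a feasible lattice point costs some objective.
(s,t)=(4,0): 4·4+4·0=16≤19, 3·4+6·0=12≤26, objective 32.
(s,t)=(3,1): 4·3+4·1=16≤19, 3·3+6·1=15≤26, objective 30.
(s,t)=(3,0): 4·3+4·0=12≤19, 3·3+6·0=9≤26, objective 24.
No feasible integer point exceeds 32.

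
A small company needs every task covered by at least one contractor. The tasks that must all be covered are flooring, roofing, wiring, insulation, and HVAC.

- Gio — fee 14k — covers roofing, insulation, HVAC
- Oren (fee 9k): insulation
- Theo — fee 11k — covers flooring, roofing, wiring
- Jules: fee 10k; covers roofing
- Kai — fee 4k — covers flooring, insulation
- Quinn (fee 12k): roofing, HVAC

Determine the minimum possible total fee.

25

This is an integer covering problem.
The greedy cost-per-new-task heuristic would pick Kai, Theo, and Quinn for 27, but a cheaper cover exists.
Choose Gio and Theo: together they cover flooring, roofing, wiring, insulation, HVAC — every task.
Total fee: 14 + 11 = 25.
No cover costs less than 25.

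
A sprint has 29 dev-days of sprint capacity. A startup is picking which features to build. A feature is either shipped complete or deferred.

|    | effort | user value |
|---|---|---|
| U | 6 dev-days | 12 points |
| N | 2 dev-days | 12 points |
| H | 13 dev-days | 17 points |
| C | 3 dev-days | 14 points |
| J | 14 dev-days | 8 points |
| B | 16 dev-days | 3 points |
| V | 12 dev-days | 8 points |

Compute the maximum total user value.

U + N + H + C: effort 6 + 2 + 13 + 3 = 24 ≤ 29, user value 12 + 12 + 17 + 14 = 55.
U + N + C + V: effort 6 + 2 + 3 + 12 = 23 ≤ 29, user value 12 + 12 + 14 + 8 = 46.
U + N + C + J: effort 6 + 2 + 3 + 14 = 25 ≤ 29, user value 12 + 12 + 14 + 8 = 46.
Best is U, N, H, and C with total user value 55.

55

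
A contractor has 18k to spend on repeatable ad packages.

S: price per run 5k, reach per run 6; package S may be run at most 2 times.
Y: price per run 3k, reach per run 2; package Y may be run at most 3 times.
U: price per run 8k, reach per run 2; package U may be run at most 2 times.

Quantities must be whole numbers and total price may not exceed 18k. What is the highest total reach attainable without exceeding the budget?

2×S and 1×U: price 18 ≤ 18, reach 2·6 + 1·2 = 14.
2×S and 2×Y: price 16 ≤ 18, reach 2·6 + 2·2 = 16.
Best is 16.

16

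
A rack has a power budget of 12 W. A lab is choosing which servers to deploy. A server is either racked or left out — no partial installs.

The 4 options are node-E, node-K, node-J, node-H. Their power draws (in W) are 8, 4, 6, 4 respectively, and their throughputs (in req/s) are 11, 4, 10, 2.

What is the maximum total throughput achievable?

15

Take node-E and node-K: power draw 8 + 4 = 12 ≤ 12, throughput 11 + 4 = 15.
No other feasible combination does better.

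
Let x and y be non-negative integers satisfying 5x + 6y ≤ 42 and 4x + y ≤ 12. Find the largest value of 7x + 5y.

Relaxing integrality, the LP optimum is 39.47 at (x,y) = (1.58, 5.68), which is not an integer point.
(x,y)=(1,6): 5·1+6·6=41≤42, 4·1+1·6=10≤12, objective 37.
(x,y)=(0,7): 5·0+6·7=42≤42, 4·0+1·7=7≤12, objective 35.
(x,y)=(2,4): 5·2+6·4=34≤42, 4·2+1·4=12≤12, objective 34.
The best lattice point is (1,6), giving 37.

37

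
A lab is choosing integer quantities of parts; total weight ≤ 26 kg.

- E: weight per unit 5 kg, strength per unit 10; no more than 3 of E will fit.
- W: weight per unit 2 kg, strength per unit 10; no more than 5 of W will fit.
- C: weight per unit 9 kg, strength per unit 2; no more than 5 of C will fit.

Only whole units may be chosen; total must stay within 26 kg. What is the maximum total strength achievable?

Take 3×E and 5×W: weight 25 ≤ 26, strength 3·10 + 5·10 = 80.
W has the best ratio (10/2) and is taken to its limit of 5; remaining capacity is filled optimally with the others.

80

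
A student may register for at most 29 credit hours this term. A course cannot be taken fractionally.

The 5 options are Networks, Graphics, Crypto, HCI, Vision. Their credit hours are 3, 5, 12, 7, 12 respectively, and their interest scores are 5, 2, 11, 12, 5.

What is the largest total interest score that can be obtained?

Take Networks, Graphics, Crypto, and HCI: credit hours 3 + 5 + 12 + 7 = 27 ≤ 29, interest score 5 + 2 + 11 + 12 = 30.
No other feasible combination does better.

30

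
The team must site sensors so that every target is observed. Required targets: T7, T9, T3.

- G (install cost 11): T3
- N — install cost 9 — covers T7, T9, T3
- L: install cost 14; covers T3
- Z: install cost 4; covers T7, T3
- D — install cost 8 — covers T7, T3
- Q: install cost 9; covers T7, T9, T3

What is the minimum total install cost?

The greedy cost-per-new-target heuristic would pick Z and N for 13, but a cheaper cover exists.
N alone covers T7, T9, T3 — every target.
Total install cost: 9.
No cover costs less than 9.

9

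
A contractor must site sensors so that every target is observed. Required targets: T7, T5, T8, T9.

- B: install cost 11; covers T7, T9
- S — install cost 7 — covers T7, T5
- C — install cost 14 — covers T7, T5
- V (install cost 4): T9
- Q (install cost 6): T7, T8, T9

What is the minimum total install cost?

13

This is an integer covering problem.
Choose S and Q: together they cover T7, T5, T8, T9 — every target.
Total install cost: 7 + 6 = 13.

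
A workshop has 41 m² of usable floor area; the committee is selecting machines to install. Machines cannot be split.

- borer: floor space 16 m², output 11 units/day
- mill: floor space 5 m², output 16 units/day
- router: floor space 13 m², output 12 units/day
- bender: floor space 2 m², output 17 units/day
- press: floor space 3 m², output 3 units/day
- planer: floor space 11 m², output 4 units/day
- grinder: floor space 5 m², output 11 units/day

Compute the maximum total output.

mill + router + bender + press + planer + grinder: floor space 5 + 13 + 2 + 3 + 11 + 5 = 39 ≤ 41, output 16 + 12 + 17 + 3 + 4 + 11 = 63.
borer + mill + router + bender + grinder: floor space 16 + 5 + 13 + 2 + 5 = 41 ≤ 41, output 11 + 16 + 12 + 17 + 11 = 67.
mill + router + bender + planer + grinder: floor space 5 + 13 + 2 + 11 + 5 = 36 ≤ 41, output 16 + 12 + 17 + 4 + 11 = 60.
Best is borer, mill, router, bender, and grinder with total output 67.

67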